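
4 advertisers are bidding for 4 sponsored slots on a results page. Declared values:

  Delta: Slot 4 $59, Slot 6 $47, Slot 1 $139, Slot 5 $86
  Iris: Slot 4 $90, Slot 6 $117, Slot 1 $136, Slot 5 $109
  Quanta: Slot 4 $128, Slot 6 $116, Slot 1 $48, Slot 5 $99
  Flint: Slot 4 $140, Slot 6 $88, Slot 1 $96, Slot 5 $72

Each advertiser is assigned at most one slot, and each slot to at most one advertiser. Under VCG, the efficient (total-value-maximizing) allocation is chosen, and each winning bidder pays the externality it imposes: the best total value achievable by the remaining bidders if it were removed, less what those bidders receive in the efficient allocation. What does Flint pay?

Efficient allocation: Delta→Slot 1 ($139), Iris→Slot 5 ($109), Quanta→Slot 6 ($116), Flint→Slot 4 ($140); total welfare W = $504.
Flint receives Slot 4 at value $140, so the others get W − 140 = $364.
Without Flint: best allocation of the remaining 3 bidders over all 4 slots is Delta→Slot 1 ($139), Iris→Slot 6 ($117), Quanta→Slot 4 ($128), total $384.
VCG payment = (others' best without Flint) − (others' welfare with Flint) = 384 − 364 = $20.

Flint pays $20.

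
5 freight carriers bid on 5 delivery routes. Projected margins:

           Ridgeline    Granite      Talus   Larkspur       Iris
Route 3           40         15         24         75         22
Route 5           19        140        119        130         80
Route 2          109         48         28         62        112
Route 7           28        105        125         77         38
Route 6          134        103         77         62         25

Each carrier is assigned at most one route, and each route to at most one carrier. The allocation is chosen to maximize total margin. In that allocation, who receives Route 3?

Larkspur receives Route 3.

Optimal: Ridgeline→Route 6 ($134k), Granite→Route 5 ($140k), Talus→Route 7 ($125k), Larkspur→Route 3 ($75k), Iris→Route 2 ($112k) — total 134+140+125+75+112 = $586k.
Larkspur's own top route is Route 5 ($130k), but forcing Larkspur→Route 5 and reassigning the rest optimally gives only $516k — worse by 70.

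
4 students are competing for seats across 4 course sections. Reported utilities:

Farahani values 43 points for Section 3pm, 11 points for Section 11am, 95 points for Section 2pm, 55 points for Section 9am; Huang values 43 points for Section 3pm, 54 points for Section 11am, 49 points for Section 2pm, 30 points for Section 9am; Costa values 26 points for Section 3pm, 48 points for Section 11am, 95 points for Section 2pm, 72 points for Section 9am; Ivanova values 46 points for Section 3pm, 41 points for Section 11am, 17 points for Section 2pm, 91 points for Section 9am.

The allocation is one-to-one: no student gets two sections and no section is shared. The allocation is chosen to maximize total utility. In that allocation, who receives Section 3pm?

This is the linear assignment problem.
Optimal: Farahani→Section 3pm (43 points), Huang→Section 11am (54 points), Costa→Section 2pm (95 points), Ivanova→Section 9am (91 points) — total 43+54+95+91 = 283 points.
Column-greedy (each section in turn goes to its best remaining student) gives 267 points, worse by 16.
Farahani's own top section is Section 2pm (95 points), but forcing Farahani→Section 2pm and reassigning the rest optimally gives only 277 points — worse by 6.

Farahani receives Section 3pm.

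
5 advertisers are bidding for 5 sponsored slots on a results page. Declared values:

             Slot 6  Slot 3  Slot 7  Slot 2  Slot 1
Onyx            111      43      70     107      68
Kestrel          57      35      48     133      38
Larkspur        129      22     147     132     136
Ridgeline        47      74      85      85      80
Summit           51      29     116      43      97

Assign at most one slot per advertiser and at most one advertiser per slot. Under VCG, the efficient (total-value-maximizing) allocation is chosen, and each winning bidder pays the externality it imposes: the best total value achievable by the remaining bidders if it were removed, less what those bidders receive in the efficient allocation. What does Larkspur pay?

Efficient allocation: Onyx→Slot 6 ($111), Kestrel→Slot 2 ($133), Larkspur→Slot 1 ($136), Ridgeline→Slot 3 ($74), Summit→Slot 7 ($116); total welfare W = $570.
Larkspur receives Slot 1 at value $136, so the others get W − 136 = $434.
Without Larkspur: best allocation of the remaining 4 bidders over all 5 slots is Onyx→Slot 6 ($111), Kestrel→Slot 2 ($133), Ridgeline→Slot 1 ($80), Summit→Slot 7 ($116), total $440.
VCG payment = (others' best without Larkspur) − (others' welfare with Larkspur) = 440 − 434 = $6.

Larkspur pays $6.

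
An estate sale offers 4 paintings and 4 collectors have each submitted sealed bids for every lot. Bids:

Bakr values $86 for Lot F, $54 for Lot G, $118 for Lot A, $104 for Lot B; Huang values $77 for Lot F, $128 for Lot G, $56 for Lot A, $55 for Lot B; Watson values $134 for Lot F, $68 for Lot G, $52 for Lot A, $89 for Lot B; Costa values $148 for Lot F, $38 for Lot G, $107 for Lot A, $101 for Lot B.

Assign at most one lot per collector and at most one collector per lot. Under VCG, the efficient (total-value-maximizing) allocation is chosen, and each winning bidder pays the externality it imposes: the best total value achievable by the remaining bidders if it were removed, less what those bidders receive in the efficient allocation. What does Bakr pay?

Bakr pays $4.

Efficient allocation: Bakr→Lot A ($118), Huang→Lot G ($128), Watson→Lot B ($89), Costa→Lot F ($148); total welfare W = $483.
Bakr receives Lot A at value $118, so the others get W − 118 = $365.
Without Bakr: best allocation of the remaining 3 bidders over all 4 lots is Huang→Lot G ($128), Watson→Lot F ($134), Costa→Lot A ($107), total $369.
VCG payment = (others' best without Bakr) − (others' welfare with Bakr) = 369 − 365 = $4.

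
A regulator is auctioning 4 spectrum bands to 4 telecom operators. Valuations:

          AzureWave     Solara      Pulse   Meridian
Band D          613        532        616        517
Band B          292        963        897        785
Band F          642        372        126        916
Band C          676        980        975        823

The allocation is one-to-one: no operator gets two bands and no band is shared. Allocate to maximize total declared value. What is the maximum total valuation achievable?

Optimal: AzureWave→Band D ($613M), Solara→Band B ($963M), Pulse→Band C ($975M), Meridian→Band F ($916M) — total 613+963+975+916 = $3467M.
Column-greedy (each band in turn goes to its best remaining operator) gives $3171M, worse by 296.

Maximum total: $3467M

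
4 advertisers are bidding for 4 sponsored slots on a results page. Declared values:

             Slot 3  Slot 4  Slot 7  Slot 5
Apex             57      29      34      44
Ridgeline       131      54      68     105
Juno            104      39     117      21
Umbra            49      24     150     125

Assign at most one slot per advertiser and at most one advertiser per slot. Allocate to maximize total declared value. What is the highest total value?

Maximum total: $402

Optimal: Apex→Slot 4 ($29), Ridgeline→Slot 3 ($131), Juno→Slot 7 ($117), Umbra→Slot 5 ($125) — total 29+131+117+125 = $402.
Row-greedy (each advertiser in turn takes its best remaining slot) gives $303, worse by 99.
Next-best assignment: Apex→Slot 4, Ridgeline→Slot 5, Juno→Slot 3, Umbra→Slot 7 = $388.
Swapping Juno↔Apex (Juno→Slot 4 $39, Apex→Slot 7 $34) loses 73.
No other one-to-one assignment exceeds $402.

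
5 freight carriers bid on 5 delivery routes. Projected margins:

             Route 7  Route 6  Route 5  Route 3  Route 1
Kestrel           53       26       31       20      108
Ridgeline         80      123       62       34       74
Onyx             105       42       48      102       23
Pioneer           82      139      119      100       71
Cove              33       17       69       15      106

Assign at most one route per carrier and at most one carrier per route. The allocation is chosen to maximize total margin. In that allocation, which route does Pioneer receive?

Pioneer receives Route 3.

Optimal: Kestrel→Route 1 ($108k), Ridgeline→Route 6 ($123k), Onyx→Route 7 ($105k), Pioneer→Route 3 ($100k), Cove→Route 5 ($69k) — total 108+123+105+100+69 = $505k.
Max-entry greedy (repeatedly take the single best remaining cell) gives $455k, worse by 50.
Next-best assignment: Kestrel→Route 7, Ridgeline→Route 6, Onyx→Route 3, Pioneer→Route 5, Cove→Route 1 = $503k.
No other one-to-one assignment exceeds $505k.
Pioneer's own top route is Route 6 ($139k), but forcing Pioneer→Route 6 and reassigning the rest optimally gives only $498k — worse by 7.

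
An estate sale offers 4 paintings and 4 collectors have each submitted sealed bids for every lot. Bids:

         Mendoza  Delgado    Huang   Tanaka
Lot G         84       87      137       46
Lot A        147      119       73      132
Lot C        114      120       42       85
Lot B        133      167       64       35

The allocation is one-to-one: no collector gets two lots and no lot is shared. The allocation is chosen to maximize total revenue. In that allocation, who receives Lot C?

Mendoza receives Lot C.

Optimal: Mendoza→Lot C ($114), Delgado→Lot B ($167), Huang→Lot G ($137), Tanaka→Lot A ($132) — total 114+167+137+132 = $550.
Column-greedy (each lot in turn goes to its best remaining collector) gives $439, worse by 111.
Swapping Delgado↔Huang (Delgado→Lot G $87, Huang→Lot B $64) loses 153.
Mendoza's own top lot is Lot A ($147), but forcing Mendoza→Lot A and reassigning the rest optimally gives only $536 — worse by 14.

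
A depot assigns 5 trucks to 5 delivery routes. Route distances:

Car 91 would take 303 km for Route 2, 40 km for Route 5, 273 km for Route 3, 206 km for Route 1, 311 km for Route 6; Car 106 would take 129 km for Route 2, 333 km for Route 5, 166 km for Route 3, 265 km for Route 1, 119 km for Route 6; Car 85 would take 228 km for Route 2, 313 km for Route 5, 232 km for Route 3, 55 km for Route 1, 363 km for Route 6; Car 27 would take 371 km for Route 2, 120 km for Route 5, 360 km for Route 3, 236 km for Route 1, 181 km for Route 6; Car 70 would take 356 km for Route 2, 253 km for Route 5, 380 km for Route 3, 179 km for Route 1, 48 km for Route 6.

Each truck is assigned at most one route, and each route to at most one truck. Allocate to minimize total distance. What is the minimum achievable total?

Optimal: Car 91→Route 3 (273 km), Car 106→Route 2 (129 km), Car 85→Route 1 (55 km), Car 27→Route 5 (120 km), Car 70→Route 6 (48 km) — total 273+129+55+120+48 = 625 km.
Row-greedy (each truck in turn takes its cheapest remaining route) gives 930 km, worse by 305.
Checked against all permutations: 625 km is optimal.

Minimum total: 625 km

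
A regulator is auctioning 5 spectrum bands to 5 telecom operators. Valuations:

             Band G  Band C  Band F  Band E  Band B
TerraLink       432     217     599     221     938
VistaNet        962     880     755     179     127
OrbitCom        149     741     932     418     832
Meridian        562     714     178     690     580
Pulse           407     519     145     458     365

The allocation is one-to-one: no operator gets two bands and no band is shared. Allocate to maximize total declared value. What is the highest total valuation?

Maximum total: $4041M

Optimal: TerraLink→Band B ($938M), VistaNet→Band G ($962M), OrbitCom→Band F ($932M), Meridian→Band E ($690M), Pulse→Band C ($519M) — total 938+962+932+690+519 = $4041M.
Max-entry greedy (repeatedly take the single best remaining cell) gives $4004M, worse by 37.
Next-best assignment: TerraLink→Band B, VistaNet→Band G, OrbitCom→Band F, Meridian→Band C, Pulse→Band E = $4004M.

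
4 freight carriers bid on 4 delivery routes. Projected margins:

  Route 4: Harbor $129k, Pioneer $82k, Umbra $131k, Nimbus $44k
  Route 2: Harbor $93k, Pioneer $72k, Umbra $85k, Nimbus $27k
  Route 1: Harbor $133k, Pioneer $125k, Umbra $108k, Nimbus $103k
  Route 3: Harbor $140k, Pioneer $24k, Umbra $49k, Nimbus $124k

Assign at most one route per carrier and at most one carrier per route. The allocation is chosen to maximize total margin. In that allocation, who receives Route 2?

Treat this as an assignment problem: match each carrier to one route.
Optimal: Harbor→Route 2 ($93k), Pioneer→Route 1 ($125k), Umbra→Route 4 ($131k), Nimbus→Route 3 ($124k) — total 93+125+131+124 = $473k.
Max-entry greedy (repeatedly take the single best remaining cell) gives $423k, worse by 50.
Every other assignment is strictly worse.
Harbor's own top route is Route 3 ($140k), but forcing Harbor→Route 3 and reassigning the rest optimally gives only $446k — worse by 27.

Harbor receives Route 2.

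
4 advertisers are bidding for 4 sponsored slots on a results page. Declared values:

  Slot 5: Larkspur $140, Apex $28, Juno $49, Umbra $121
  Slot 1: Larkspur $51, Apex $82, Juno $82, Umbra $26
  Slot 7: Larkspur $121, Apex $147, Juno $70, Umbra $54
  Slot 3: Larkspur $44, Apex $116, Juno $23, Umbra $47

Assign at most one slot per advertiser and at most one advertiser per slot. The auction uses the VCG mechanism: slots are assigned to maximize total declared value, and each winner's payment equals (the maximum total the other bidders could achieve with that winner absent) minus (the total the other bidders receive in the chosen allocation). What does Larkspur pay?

Efficient allocation: Larkspur→Slot 7 ($121), Apex→Slot 3 ($116), Juno→Slot 1 ($82), Umbra→Slot 5 ($121); total welfare W = $440.
Larkspur receives Slot 7 at value $121, so the others get W − 121 = $319.
Without Larkspur: best allocation of the remaining 3 bidders over all 4 slots is Apex→Slot 7 ($147), Juno→Slot 1 ($82), Umbra→Slot 5 ($121), total $350.
VCG payment = (others' best without Larkspur) − (others' welfare with Larkspur) = 350 − 319 = $31.

Larkspur pays $31.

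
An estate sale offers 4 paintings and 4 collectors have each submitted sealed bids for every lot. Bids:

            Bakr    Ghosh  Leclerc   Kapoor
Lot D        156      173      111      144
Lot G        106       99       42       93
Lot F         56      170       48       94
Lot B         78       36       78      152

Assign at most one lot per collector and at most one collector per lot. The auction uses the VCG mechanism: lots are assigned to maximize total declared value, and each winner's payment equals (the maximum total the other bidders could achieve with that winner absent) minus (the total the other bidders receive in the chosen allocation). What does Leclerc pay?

Leclerc pays $50.

Efficient allocation: Bakr→Lot G ($106), Ghosh→Lot F ($170), Leclerc→Lot D ($111), Kapoor→Lot B ($152); total welfare W = $539.
Leclerc receives Lot D at value $111, so the others get W − 111 = $428.
Without Leclerc: best allocation of the remaining 3 bidders over all 4 lots is Bakr→Lot D ($156), Ghosh→Lot F ($170), Kapoor→Lot B ($152), total $478.
VCG payment = (others' best without Leclerc) − (others' welfare with Leclerc) = 478 − 428 = $50.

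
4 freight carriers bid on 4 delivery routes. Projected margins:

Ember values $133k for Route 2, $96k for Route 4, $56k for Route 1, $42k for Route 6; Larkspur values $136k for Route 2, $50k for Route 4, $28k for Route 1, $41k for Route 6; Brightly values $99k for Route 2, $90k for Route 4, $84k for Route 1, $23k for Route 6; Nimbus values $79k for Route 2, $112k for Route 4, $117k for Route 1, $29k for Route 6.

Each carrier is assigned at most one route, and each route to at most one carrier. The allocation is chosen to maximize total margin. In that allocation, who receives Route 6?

Ember receives Route 6.

This is a one-to-one assignment (maximum-weight bipartite matching).
Optimal: Ember→Route 6 ($42k), Larkspur→Route 2 ($136k), Brightly→Route 4 ($90k), Nimbus→Route 1 ($117k) — total 42+136+90+117 = $385k.
Column-greedy (each route in turn goes to its best remaining carrier) gives $374k, worse by 11.
Next-best assignment: Ember→Route 2, Larkspur→Route 6, Brightly→Route 4, Nimbus→Route 1 = $381k.
Ember's own top route is Route 2 ($133k), but forcing Ember→Route 2 and reassigning the rest optimally gives only $381k — worse by 4.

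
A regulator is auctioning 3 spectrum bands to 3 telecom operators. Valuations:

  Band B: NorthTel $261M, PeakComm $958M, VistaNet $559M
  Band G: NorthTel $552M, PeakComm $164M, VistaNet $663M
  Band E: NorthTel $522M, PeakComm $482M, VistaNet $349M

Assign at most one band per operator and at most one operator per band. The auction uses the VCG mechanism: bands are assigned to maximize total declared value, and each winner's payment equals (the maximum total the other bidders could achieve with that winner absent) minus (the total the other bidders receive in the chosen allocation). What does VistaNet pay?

VistaNet pays $30M.

Efficient allocation: NorthTel→Band E ($522M), PeakComm→Band B ($958M), VistaNet→Band G ($663M); total welfare W = $2143M.
VistaNet receives Band G at value $663M, so the others get W − 663 = $1480M.
Without VistaNet: best allocation of the remaining 2 bidders over all 3 bands is NorthTel→Band G ($552M), PeakComm→Band B ($958M), total $1510M.
VCG payment = (others' best without VistaNet) − (others' welfare with VistaNet) = 1510 − 1480 = $30M.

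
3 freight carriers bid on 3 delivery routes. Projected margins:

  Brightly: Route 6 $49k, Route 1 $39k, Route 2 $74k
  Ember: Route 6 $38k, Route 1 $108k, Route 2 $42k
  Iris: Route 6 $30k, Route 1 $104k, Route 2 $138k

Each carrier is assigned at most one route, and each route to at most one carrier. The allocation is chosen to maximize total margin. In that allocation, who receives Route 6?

Treat this as an assignment problem: match each carrier to one route.
Optimal: Brightly→Route 6 ($49k), Ember→Route 1 ($108k), Iris→Route 2 ($138k) — total 49+108+138 = $295k.
Swapping Brightly↔Ember (Brightly→Route 1 $39k, Ember→Route 6 $38k) loses 80.
No other one-to-one assignment exceeds $295k.
Brightly's own top route is Route 2 ($74k), but forcing Brightly→Route 2 and reassigning the rest optimally gives only $216k — worse by 79.

Brightly receives Route 6.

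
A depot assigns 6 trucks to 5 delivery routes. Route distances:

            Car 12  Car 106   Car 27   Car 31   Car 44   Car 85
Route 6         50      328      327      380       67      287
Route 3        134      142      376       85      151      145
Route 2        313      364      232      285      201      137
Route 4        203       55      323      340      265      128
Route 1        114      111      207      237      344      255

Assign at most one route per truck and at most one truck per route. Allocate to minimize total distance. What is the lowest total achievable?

Minimum total: 458 km

Optimal: Car 44→Route 6 (67 km), Car 31→Route 3 (85 km), Car 85→Route 2 (137 km), Car 106→Route 4 (55 km), Car 12→Route 1 (114 km) — total 67+85+137+55+114 = 458 km.
Min-entry greedy (repeatedly take the single cheapest remaining cell) gives 534 km, worse by 76.
Next-best assignment: Car 12→Route 6, Car 31→Route 3, Car 85→Route 2, Car 106→Route 4, Car 27→Route 1 = 534 km.
Swapping Car 44↔Car 85 (Car 44→Route 2 201 km, Car 85→Route 6 287 km) adds 284.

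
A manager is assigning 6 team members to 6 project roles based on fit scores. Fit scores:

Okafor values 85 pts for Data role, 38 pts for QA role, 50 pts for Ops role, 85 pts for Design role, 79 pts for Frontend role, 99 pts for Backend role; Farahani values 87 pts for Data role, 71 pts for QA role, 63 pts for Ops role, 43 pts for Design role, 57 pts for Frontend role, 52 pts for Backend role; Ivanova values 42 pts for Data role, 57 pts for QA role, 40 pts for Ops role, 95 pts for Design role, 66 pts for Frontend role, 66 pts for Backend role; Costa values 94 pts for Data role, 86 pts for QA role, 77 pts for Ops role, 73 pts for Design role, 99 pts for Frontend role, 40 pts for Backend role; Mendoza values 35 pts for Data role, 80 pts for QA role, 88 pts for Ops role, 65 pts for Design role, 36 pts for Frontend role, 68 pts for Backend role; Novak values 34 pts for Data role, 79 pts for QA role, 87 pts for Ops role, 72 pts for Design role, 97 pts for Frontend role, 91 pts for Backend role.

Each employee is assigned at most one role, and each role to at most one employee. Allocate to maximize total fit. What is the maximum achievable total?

Optimal: Okafor→Backend role (99 pts), Farahani→Data role (87 pts), Ivanova→Design role (95 pts), Costa→QA role (86 pts), Mendoza→Ops role (88 pts), Novak→Frontend role (97 pts) — total 99+87+95+86+88+97 = 552 pts.
Row-greedy (each employee in turn takes its best remaining role) gives 547 pts, worse by 5.
Swapping Novak↔Costa (Novak→QA role 79 pts, Costa→Frontend role 99 pts) loses 5.

Maximum total: 552 pts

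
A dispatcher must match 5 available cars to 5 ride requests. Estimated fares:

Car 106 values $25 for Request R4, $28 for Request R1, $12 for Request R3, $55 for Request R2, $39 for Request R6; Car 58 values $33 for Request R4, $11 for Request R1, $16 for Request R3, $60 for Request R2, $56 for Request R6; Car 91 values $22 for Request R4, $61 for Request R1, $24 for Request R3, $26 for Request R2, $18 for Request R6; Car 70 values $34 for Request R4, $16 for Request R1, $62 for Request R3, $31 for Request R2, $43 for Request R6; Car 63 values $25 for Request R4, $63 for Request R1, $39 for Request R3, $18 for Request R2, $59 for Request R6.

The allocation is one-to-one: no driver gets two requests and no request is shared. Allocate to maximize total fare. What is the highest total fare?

Optimal: Car 106→Request R2 ($55), Car 58→Request R4 ($33), Car 91→Request R1 ($61), Car 70→Request R3 ($62), Car 63→Request R6 ($59) — total 55+33+61+62+59 = $270.
Row-greedy (each driver in turn takes its best remaining request) gives $259, worse by 11.
Checked against all permutations: $270 is optimal.

Maximum total: $270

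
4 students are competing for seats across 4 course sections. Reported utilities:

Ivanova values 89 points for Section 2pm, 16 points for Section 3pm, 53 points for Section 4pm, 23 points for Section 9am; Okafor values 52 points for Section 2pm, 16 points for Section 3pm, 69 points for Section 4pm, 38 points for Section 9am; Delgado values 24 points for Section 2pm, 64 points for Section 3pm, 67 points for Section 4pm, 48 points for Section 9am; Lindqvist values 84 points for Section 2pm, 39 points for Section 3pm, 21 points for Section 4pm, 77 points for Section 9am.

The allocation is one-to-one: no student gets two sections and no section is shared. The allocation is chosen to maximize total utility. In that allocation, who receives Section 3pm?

Optimal: Ivanova→Section 2pm (89 points), Okafor→Section 4pm (69 points), Delgado→Section 3pm (64 points), Lindqvist→Section 9am (77 points) — total 89+69+64+77 = 299 points.
Next-best assignment: Ivanova→Section 2pm, Okafor→Section 3pm, Delgado→Section 4pm, Lindqvist→Section 9am = 249 points.
Checked against all permutations: 299 points is optimal.
Delgado's own top section is Section 4pm (67 points), but forcing Delgado→Section 4pm and reassigning the rest optimally gives only 249 points — worse by 50.

Delgado receives Section 3pm.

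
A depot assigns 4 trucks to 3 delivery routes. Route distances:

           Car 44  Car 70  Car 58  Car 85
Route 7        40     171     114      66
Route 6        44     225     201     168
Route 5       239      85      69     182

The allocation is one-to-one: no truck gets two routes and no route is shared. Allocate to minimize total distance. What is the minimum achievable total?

Min total: 179 km

This is a one-to-one assignment (minimum-cost bipartite matching).
Optimal: Car 85→Route 7 (66 km), Car 44→Route 6 (44 km), Car 58→Route 5 (69 km) — total 66+44+69 = 179 km.
Column-greedy (each route in turn goes to its cheapest remaining truck) gives 277 km, worse by 98.
Next-best assignment: Car 85→Route 7, Car 44→Route 6, Car 70→Route 5 = 195 km.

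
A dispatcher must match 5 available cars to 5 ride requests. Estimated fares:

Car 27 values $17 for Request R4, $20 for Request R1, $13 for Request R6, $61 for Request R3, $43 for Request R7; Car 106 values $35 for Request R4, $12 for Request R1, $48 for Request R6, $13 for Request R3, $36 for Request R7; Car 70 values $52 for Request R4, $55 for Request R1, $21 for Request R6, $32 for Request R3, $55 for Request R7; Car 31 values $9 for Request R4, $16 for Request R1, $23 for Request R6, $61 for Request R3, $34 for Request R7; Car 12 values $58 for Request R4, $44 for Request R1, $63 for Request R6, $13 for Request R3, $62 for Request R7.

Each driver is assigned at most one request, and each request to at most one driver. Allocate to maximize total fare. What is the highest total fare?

This is a one-to-one assignment (maximum-weight bipartite matching).
Optimal: Car 27→Request R7 ($43), Car 106→Request R6 ($48), Car 70→Request R1 ($55), Car 31→Request R3 ($61), Car 12→Request R4 ($58) — total 43+48+55+61+58 = $265.
Max-entry greedy (repeatedly take the single best remaining cell) gives $224, worse by 41.

Maximum total: $265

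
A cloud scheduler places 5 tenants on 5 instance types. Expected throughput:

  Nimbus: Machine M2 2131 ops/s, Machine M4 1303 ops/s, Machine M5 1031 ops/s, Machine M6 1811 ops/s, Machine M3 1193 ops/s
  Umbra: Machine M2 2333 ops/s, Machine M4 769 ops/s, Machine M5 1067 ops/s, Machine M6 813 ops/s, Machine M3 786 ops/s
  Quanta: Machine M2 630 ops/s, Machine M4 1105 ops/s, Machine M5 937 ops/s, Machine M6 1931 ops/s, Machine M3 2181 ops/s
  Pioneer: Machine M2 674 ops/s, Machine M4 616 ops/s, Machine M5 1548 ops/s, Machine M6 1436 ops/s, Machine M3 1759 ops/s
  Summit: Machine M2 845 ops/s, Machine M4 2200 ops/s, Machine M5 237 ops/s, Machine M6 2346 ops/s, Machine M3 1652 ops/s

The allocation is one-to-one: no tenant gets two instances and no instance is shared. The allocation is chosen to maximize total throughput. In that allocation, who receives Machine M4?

Optimal: Nimbus→Machine M6 (1811 ops/s), Umbra→Machine M2 (2333 ops/s), Quanta→Machine M3 (2181 ops/s), Pioneer→Machine M5 (1548 ops/s), Summit→Machine M4 (2200 ops/s) — total 1811+2333+2181+1548+2200 = 10073 ops/s.
Column-greedy (each instance in turn goes to its best remaining tenant) gives 9205 ops/s, worse by 868.
Next-best assignment: Nimbus→Machine M4, Umbra→Machine M2, Quanta→Machine M3, Pioneer→Machine M5, Summit→Machine M6 = 9711 ops/s.
No other one-to-one assignment exceeds 10073 ops/s.
Summit's own top instance is Machine M6 (2346 ops/s), but forcing Summit→Machine M6 and reassigning the rest optimally gives only 9711 ops/s — worse by 362.

Summit receives Machine M4.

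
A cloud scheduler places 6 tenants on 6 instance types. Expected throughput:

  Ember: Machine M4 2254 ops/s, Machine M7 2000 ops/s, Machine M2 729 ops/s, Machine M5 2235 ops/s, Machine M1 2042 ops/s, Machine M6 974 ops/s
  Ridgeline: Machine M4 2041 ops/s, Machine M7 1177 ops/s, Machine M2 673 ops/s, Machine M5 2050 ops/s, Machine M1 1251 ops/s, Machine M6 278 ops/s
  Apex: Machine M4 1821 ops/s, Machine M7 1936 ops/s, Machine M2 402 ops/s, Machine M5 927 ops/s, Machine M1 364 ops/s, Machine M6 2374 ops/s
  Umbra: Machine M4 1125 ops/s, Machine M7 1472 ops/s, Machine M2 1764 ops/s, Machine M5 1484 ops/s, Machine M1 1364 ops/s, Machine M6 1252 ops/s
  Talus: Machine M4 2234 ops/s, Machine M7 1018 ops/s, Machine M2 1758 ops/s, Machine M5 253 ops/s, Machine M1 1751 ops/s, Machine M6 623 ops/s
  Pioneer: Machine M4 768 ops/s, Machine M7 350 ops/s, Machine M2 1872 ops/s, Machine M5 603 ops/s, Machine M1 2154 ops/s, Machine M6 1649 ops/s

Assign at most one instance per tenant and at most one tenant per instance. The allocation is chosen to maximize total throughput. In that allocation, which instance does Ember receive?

Ember receives Machine M7.

Treat this as an assignment problem: match each tenant to one instance.
Optimal: Ember→Machine M7 (2000 ops/s), Ridgeline→Machine M5 (2050 ops/s), Apex→Machine M6 (2374 ops/s), Umbra→Machine M2 (1764 ops/s), Talus→Machine M4 (2234 ops/s), Pioneer→Machine M1 (2154 ops/s) — total 2000+2050+2374+1764+2234+2154 = 12576 ops/s.
Row-greedy (each tenant in turn takes its best remaining instance) gives 10543 ops/s, worse by 2033.
Next-best assignment: Ember→Machine M4, Ridgeline→Machine M5, Apex→Machine M6, Umbra→Machine M7, Talus→Machine M2, Pioneer→Machine M1 = 12062 ops/s.
Swapping Pioneer↔Talus (Pioneer→Machine M4 768 ops/s, Talus→Machine M1 1751 ops/s) loses 1869.
Checked against all permutations: 12576 ops/s is optimal.
Ember's own top instance is Machine M4 (2254 ops/s), but forcing Ember→Machine M4 and reassigning the rest optimally gives only 12062 ops/s — worse by 514.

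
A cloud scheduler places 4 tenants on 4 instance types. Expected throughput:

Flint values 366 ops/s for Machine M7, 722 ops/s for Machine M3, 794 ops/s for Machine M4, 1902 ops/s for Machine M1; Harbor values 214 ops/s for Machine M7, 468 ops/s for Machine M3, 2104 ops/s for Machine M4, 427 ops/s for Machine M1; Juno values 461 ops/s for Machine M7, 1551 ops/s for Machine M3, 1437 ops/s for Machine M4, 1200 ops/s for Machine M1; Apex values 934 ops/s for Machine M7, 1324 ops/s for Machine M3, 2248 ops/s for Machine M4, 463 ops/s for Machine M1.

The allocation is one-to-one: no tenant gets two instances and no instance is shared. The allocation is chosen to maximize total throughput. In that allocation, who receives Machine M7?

Apex receives Machine M7.

This is the linear assignment problem.
Optimal: Flint→Machine M1 (1902 ops/s), Harbor→Machine M4 (2104 ops/s), Juno→Machine M3 (1551 ops/s), Apex→Machine M7 (934 ops/s) — total 1902+2104+1551+934 = 6491 ops/s.
Max-entry greedy (repeatedly take the single best remaining cell) gives 5915 ops/s, worse by 576.
Swapping Juno↔Apex (Juno→Machine M7 461 ops/s, Apex→Machine M3 1324 ops/s) loses 700.
Apex's own top instance is Machine M4 (2248 ops/s), but forcing Apex→Machine M4 and reassigning the rest optimally gives only 5915 ops/s — worse by 576.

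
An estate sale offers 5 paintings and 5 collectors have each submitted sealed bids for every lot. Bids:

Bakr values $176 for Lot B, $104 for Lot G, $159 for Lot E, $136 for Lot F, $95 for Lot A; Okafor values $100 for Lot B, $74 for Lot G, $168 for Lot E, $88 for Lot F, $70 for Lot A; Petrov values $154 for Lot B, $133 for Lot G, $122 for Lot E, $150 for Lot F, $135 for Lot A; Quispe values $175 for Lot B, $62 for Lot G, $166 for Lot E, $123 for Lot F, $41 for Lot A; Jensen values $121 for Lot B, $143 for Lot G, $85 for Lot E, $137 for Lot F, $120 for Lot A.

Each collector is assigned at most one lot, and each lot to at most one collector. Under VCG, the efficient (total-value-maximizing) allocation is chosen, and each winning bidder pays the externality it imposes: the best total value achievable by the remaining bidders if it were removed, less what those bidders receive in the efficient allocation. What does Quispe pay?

Efficient allocation: Bakr→Lot F ($136), Okafor→Lot E ($168), Petrov→Lot A ($135), Quispe→Lot B ($175), Jensen→Lot G ($143); total welfare W = $757.
Quispe receives Lot B at value $175, so the others get W − 175 = $582.
Without Quispe: best allocation of the remaining 4 bidders over all 5 lots is Bakr→Lot B ($176), Okafor→Lot E ($168), Petrov→Lot F ($150), Jensen→Lot G ($143), total $637.
VCG payment = (others' best without Quispe) − (others' welfare with Quispe) = 637 − 582 = $55.

Quispe pays $55.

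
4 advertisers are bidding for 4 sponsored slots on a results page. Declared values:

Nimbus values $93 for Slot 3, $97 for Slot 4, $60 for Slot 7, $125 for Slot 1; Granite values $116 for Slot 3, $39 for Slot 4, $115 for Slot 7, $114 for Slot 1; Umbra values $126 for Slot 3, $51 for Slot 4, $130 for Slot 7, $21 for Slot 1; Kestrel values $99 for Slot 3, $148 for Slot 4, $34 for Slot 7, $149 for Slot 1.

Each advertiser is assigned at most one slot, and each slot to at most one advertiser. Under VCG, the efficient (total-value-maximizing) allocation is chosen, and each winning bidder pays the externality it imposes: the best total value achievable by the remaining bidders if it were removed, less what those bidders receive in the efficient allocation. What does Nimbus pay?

Nimbus pays $1.

Efficient allocation: Nimbus→Slot 1 ($125), Granite→Slot 3 ($116), Umbra→Slot 7 ($130), Kestrel→Slot 4 ($148); total welfare W = $519.
Nimbus receives Slot 1 at value $125, so the others get W − 125 = $394.
Without Nimbus: best allocation of the remaining 3 bidders over all 4 slots is Granite→Slot 3 ($116), Umbra→Slot 7 ($130), Kestrel→Slot 1 ($149), total $395.
VCG payment = (others' best without Nimbus) − (others' welfare with Nimbus) = 395 − 394 = $1.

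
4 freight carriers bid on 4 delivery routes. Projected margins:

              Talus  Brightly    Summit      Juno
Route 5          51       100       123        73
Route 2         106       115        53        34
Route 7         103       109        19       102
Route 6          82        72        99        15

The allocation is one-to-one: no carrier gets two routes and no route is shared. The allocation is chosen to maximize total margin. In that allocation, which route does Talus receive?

Talus receives Route 6.

Optimal: Talus→Route 6 ($82k), Brightly→Route 2 ($115k), Summit→Route 5 ($123k), Juno→Route 7 ($102k) — total 82+115+123+102 = $422k.
Row-greedy (each carrier in turn takes its best remaining route) gives $353k, worse by 69.
Next-best assignment: Talus→Route 2, Brightly→Route 5, Summit→Route 6, Juno→Route 7 = $407k.
Talus's own top route is Route 2 ($106k), but forcing Talus→Route 2 and reassigning the rest optimally gives only $407k — worse by 15.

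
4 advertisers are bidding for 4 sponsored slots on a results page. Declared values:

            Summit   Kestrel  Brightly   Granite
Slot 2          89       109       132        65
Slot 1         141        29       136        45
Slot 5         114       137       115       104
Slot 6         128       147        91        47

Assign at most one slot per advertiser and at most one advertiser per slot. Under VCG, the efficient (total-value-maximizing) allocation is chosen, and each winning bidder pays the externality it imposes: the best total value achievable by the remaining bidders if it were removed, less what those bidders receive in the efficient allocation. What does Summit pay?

Efficient allocation: Summit→Slot 1 ($141), Kestrel→Slot 6 ($147), Brightly→Slot 2 ($132), Granite→Slot 5 ($104); total welfare W = $524.
Summit receives Slot 1 at value $141, so the others get W − 141 = $383.
Without Summit: best allocation of the remaining 3 bidders over all 4 slots is Kestrel→Slot 6 ($147), Brightly→Slot 1 ($136), Granite→Slot 5 ($104), total $387.
VCG payment = (others' best without Summit) − (others' welfare with Summit) = 387 − 383 = $4.

Summit pays $4.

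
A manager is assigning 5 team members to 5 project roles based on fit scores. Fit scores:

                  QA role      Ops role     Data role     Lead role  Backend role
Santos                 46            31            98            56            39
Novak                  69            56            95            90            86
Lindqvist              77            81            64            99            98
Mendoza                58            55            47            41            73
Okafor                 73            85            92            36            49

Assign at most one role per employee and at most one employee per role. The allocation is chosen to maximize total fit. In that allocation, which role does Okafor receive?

Okafor receives Ops role.

Treat this as an assignment problem: match each employee to one role.
Optimal: Santos→Data role (98 pts), Novak→Lead role (90 pts), Lindqvist→Backend role (98 pts), Mendoza→QA role (58 pts), Okafor→Ops role (85 pts) — total 98+90+98+58+85 = 429 pts.
Max-entry greedy (repeatedly take the single best remaining cell) gives 426 pts, worse by 3.
Okafor's own top role is Data role (92 pts), but forcing Okafor→Data role and reassigning the rest optimally gives only 382 pts — worse by 47.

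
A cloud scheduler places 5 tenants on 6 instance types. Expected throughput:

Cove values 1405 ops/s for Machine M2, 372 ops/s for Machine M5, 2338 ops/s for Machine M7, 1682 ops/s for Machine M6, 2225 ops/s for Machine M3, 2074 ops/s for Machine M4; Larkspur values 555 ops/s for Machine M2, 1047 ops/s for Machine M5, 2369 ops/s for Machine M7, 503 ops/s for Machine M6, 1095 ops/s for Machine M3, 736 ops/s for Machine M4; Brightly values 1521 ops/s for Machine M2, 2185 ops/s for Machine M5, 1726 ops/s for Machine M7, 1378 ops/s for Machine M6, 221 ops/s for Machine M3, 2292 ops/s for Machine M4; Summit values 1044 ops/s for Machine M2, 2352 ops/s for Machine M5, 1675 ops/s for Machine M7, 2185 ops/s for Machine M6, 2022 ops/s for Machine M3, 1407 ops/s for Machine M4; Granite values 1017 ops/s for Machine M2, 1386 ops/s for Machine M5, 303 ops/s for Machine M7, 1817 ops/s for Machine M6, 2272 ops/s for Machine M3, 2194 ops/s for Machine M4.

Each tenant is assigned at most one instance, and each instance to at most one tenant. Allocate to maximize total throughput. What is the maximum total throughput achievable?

Optimal: Cove→Machine M3 (2225 ops/s), Larkspur→Machine M7 (2369 ops/s), Brightly→Machine M5 (2185 ops/s), Summit→Machine M6 (2185 ops/s), Granite→Machine M4 (2194 ops/s) — total 2225+2369+2185+2185+2194 = 11158 ops/s.
Max-entry greedy (repeatedly take the single best remaining cell) gives 10967 ops/s, worse by 191.
Next-best assignment: Cove→Machine M4, Larkspur→Machine M7, Brightly→Machine M5, Summit→Machine M6, Granite→Machine M3 = 11085 ops/s.

Max total: 11158 ops/s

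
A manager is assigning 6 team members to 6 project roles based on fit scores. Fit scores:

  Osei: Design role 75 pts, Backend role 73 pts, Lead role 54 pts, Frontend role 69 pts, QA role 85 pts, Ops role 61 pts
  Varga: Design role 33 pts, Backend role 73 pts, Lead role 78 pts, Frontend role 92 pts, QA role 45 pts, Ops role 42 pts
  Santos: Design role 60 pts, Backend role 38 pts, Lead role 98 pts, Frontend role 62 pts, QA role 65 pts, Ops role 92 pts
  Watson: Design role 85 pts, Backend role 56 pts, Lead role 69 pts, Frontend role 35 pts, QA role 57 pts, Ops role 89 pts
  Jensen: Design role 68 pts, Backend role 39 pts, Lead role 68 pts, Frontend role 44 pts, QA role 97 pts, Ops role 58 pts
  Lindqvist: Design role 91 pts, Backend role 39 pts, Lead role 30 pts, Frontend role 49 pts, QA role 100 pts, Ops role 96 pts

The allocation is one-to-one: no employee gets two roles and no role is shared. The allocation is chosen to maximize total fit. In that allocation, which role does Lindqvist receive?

Optimal: Osei→Backend role (73 pts), Varga→Frontend role (92 pts), Santos→Lead role (98 pts), Watson→Design role (85 pts), Jensen→QA role (97 pts), Lindqvist→Ops role (96 pts) — total 73+92+98+85+97+96 = 541 pts.
Row-greedy (each employee in turn takes its best remaining role) gives 471 pts, worse by 70.
Lindqvist's own top role is QA role (100 pts), but forcing Lindqvist→QA role and reassigning the rest optimally gives only 520 pts — worse by 21.

Lindqvist receives Ops role.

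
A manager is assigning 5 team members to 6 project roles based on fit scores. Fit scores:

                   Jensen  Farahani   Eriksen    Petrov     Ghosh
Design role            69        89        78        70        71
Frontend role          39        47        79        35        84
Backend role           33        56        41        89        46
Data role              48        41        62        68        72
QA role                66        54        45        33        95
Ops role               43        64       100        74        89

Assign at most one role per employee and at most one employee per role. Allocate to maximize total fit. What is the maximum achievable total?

Max total: 428 pts

This is a one-to-one assignment (maximum-weight bipartite matching).
Optimal: Jensen→QA role (66 pts), Farahani→Design role (89 pts), Eriksen→Ops role (100 pts), Petrov→Backend role (89 pts), Ghosh→Frontend role (84 pts) — total 66+89+100+89+84 = 428 pts.
Row-greedy (each employee in turn takes its best remaining role) gives 396 pts, worse by 32.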